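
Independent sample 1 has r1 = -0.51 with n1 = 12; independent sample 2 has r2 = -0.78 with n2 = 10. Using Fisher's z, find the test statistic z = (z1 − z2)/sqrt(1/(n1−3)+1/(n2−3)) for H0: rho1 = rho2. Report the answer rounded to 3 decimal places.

0.958

Fisher z-transforms: z1 = atanh(-0.51) = -0.562730, z2 = atanh(-0.78) = -1.045371; difference d = 0.482641
Var(d) = 1/9 + 1/7 = 0.1111111 + 0.1428571 = 0.2539682
z = d/√Var(d) = 0.482641 / √0.2539682 = 0.482641 / 0.503953 = 0.958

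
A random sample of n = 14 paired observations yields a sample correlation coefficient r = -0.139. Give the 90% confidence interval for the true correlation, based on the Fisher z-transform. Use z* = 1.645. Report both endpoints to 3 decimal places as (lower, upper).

z_r = atanh(-0.139) = -0.139906;  SE = 1/√(n−3) = 1/√11 = 0.301511
z-limits: -0.139906 ± 1.645·0.301511 = -0.139906 ± 0.495986 = [-0.635892, 0.356080]
ρ-limits: (tanh -0.635892, tanh 0.356080) = (-0.562, 0.342)

(-0.562, 0.342)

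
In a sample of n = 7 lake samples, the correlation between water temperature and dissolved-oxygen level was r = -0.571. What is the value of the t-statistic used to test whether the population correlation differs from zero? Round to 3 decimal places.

t = r·√(n−2) / √(1−r²) with r = -0.571, n = 7
  = -0.571·√5 / √(1 − 0.326041)
  = -0.571·2.236068 / 0.820950
  = -1.276795 / 0.820950 = -1.555

-1.555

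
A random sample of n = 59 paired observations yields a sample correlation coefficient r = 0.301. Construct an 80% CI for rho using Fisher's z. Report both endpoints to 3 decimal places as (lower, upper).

z_r = atanh(0.301) = 0.310619;  SE = 1/√(n−3) = 1/√56 = 0.133631
z-limits: 0.310619 ± 1.282·0.133631 = 0.310619 ± 0.171315 = [0.139304, 0.481934]
ρ-limits: (tanh 0.139304, tanh 0.481934) = (0.138, 0.448)

(0.138, 0.448)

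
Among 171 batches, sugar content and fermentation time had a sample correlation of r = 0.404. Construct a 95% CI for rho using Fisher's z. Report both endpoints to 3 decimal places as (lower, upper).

(0.270, 0.522)

z_r = atanh(0.404) = 0.428420;  SE = 1/√(n−3) = 1/√168 = 0.077152
z-limits: 0.428420 ± 1.960·0.077152 = 0.428420 ± 0.151218 = [0.277202, 0.579638]
ρ-limits: (tanh 0.277202, tanh 0.579638) = (0.270, 0.522)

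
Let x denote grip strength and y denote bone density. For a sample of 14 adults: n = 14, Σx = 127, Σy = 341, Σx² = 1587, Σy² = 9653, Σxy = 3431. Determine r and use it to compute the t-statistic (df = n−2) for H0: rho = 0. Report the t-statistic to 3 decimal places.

1.703

Numerator: nΣxy − (Σx)(Σy) = 14·3431 − (127)(341) = 4727
Denominator: √[(nΣx²−(Σx)²)(nΣy²−(Σy)²)]
  nΣx²−(Σx)² = 14·1587 − 16129 = 6089;  nΣy²−(Σy)² = 14·9653 − 116281 = 18861
  √(6089·18861) = √114844629 = 10716.5586
r = 4727 / 10716.5586 = 0.4411
t = r·√(n−2)/√(1−r²) = 0.4411·√12 / √(1−0.194569) = 1.528015 / 0.897458 = 1.703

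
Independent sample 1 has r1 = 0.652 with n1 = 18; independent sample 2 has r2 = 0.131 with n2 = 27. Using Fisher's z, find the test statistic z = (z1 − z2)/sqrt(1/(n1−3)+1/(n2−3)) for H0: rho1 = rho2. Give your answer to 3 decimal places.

1.966

z1 = atanh(0.652) = 0.778770,  z2 = atanh(0.131) = 0.131757
SE = √(1/(n1−3) + 1/(n2−3)) = √(1/15 + 1/24) = √(0.0666667 + 0.0416667) = √0.1083334 = 0.329140
z = (z1 − z2)/SE = (0.778770 − 0.131757) / 0.329140 = 0.647013 / 0.329140 = 1.966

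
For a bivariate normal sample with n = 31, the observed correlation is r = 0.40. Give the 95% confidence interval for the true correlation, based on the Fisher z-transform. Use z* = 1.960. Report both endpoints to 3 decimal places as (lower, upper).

(0.053, 0.661)

Fisher z: z_r = atanh(r) = ½·ln((1+0.40)/(1−0.40)) = 0.423649
SE(z) = 1/√(n−3) = 1/√28 = 0.188982
95% ⇒ z* = 1.960; margin = 1.960·0.188982 = 0.370405
CI on z-scale: (0.053244, 0.794054)
Back-transform: tanh(0.053244) = 0.053194, tanh(0.794054) = 0.660699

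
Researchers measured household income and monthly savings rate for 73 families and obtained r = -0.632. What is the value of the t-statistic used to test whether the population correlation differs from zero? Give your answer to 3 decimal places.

-6.872

t = r·√(n−2) / √(1−r²) with r = -0.632, n = 73
  = -0.632·√71 / √(1 − 0.399424)
  = -0.632·8.426150 / 0.774968
  = -5.325327 / 0.774968 = -6.872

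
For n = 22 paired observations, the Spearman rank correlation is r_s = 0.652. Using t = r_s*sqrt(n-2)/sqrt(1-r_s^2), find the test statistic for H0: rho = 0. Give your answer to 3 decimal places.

3.846

1 − r_s² = 1 − 0.425104 = 0.574896;  √(1−r_s²) = 0.758219
√(n−2) = √20 = 4.472136
t = r_s·√(n−2)/√(1−r_s²) = 0.652 · 4.472136 / 0.758219 = 3.846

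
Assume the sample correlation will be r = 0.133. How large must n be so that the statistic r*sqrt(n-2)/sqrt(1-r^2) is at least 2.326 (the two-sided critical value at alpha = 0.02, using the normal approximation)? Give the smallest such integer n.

Need r·√(n−2)/√(1−r²) ≥ 2.326
√(n−2) ≥ 2.326·√(1−0.017689) / 0.133 = 2.326·0.991116 / 0.133 = 17.3334
n−2 ≥ 300.4468  ⇒  n ≥ 302.4468
Smallest integer n = 303

303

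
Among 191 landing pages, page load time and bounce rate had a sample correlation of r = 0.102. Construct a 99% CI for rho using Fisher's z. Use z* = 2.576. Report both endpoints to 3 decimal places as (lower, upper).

Fisher z: z_r = atanh(r) = ½·ln((1+0.102)/(1−0.102)) = 0.102356
SE(z) = 1/√(n−3) = 1/√188 = 0.072932
99% ⇒ z* = 2.576; margin = 2.576·0.072932 = 0.187873
CI on z-scale: (-0.085517, 0.290229)
Back-transform: tanh(-0.085517) = -0.085309, tanh(0.290229) = 0.282346

(-0.085, 0.282)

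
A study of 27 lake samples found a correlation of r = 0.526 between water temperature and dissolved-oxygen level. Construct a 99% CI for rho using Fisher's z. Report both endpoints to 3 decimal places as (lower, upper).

(0.059, 0.804)

Fisher z: z_r = atanh(r) = ½·ln((1+0.526)/(1−0.526)) = 0.584599
SE(z) = 1/√(n−3) = 1/√24 = 0.204124
99% ⇒ z* = 2.576; margin = 2.576·0.204124 = 0.525823
CI on z-scale: (0.058776, 1.110422)
Back-transform: tanh(0.058776) = 0.058708, tanh(1.110422) = 0.804212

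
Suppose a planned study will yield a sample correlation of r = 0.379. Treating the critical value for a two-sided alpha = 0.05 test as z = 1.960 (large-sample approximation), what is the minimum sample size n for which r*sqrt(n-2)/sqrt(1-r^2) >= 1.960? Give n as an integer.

r√(n−2)/√(1−r²) ≥ 1.960  ⇔  n−2 ≥ (1.960)²·(1−r²)/r²
(1−r²)/r² = (1−0.143641)/0.143641 = 5.9618
n ≥ 2 + 3.8416·5.9618 = 2 + 22.9029 = 24.9029
⌈24.9029⌉ = 25

25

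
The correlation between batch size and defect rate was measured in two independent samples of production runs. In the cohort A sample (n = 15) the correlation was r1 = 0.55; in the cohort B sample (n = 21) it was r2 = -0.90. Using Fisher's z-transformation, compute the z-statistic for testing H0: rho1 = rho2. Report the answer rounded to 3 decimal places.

5.610

Fisher z-transforms: z1 = atanh(0.55) = 0.618381, z2 = atanh(-0.90) = -1.472219; difference d = 2.090600
Var(d) = 1/12 + 1/18 = 0.0833333 + 0.0555556 = 0.1388889
z = d/√Var(d) = 2.090600 / √0.1388889 = 2.090600 / 0.372678 = 5.610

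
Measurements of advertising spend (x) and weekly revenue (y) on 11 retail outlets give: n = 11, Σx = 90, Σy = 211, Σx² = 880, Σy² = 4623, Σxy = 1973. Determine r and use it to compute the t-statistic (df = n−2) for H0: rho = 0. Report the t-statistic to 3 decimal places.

S_xy = nΣxy − ΣxΣy = 11·1973 − 90·211 = 21703 − 18990 = 2713
S_xx = nΣx² − (Σx)² = 11·880 − 90² = 9680 − 8100 = 1580
S_yy = nΣy² − (Σy)² = 11·4623 − 211² = 50853 − 44521 = 6332
r = S_xy / √(S_xx·S_yy) = 2713 / √(1580·6332) = 2713 / √10004560 = 2713 / 3162.9986 = 0.8577
t = r·√(n−2)/√(1−r²) = 0.8577·√9 / √(1−0.735649) = 2.573100 / 0.514151 = 5.005

5.005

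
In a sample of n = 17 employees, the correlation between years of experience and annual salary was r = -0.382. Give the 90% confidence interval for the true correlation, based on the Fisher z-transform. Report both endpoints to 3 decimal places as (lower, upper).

z_r = atanh(-0.382) = -0.402399;  SE = 1/√(n−3) = 1/√14 = 0.267261
z-limits: -0.402399 ± 1.645·0.267261 = -0.402399 ± 0.439644 = [-0.842043, 0.037245]
ρ-limits: (tanh -0.842043, tanh 0.037245) = (-0.687, 0.037)

(-0.687, 0.037)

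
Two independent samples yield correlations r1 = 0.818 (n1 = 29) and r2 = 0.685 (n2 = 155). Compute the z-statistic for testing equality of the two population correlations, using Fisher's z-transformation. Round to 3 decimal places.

z1 = atanh(0.818) = 1.150743,  z2 = atanh(0.685) = 0.838474
SE = √(1/(n1−3) + 1/(n2−3)) = √(1/26 + 1/152) = √(0.0384615 + 0.0065789) = √0.0450404 = 0.212227
z = (z1 − z2)/SE = (1.150743 − 0.838474) / 0.212227 = 0.312269 / 0.212227 = 1.471

1.471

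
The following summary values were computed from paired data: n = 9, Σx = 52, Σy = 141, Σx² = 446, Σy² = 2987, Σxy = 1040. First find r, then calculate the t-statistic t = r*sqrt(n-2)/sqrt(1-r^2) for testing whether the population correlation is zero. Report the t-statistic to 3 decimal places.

2.385

Numerator: nΣxy − (Σx)(Σy) = 9·1040 − (52)(141) = 2028
Denominator: √[(nΣx²−(Σx)²)(nΣy²−(Σy)²)]
  nΣx²−(Σx)² = 9·446 − 2704 = 1310;  nΣy²−(Σy)² = 9·2987 − 19881 = 7002
  √(1310·7002) = √9172620 = 3028.6334
r = 2028 / 3028.6334 = 0.6696
t = r·√(n−2)/√(1−r²) = 0.6696·√7 / √(1−0.448364) = 1.771595 / 0.742722 = 2.385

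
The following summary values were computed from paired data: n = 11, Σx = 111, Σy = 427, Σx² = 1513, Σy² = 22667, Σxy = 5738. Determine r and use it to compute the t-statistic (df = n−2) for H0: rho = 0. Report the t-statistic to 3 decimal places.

Numerator: nΣxy − (Σx)(Σy) = 11·5738 − (111)(427) = 15721
Denominator: √[(nΣx²−(Σx)²)(nΣy²−(Σy)²)]
  nΣx²−(Σx)² = 11·1513 − 12321 = 4322;  nΣy²−(Σy)² = 11·22667 − 182329 = 67008
  √(4322·67008) = √289608576 = 17017.8899
r = 15721 / 17017.8899 = 0.9238
t = r·√(n−2)/√(1−r²) = 0.9238·√9 / √(1−0.853406) = 2.771400 / 0.382876 = 7.238

7.238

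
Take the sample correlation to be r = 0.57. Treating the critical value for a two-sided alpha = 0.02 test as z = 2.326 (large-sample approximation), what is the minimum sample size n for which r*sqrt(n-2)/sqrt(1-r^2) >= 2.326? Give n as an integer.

14

Need r·√(n−2)/√(1−r²) ≥ 2.326
√(n−2) ≥ 2.326·√(1−0.3249) / 0.57 = 2.326·0.821645 / 0.57 = 3.3529
n−2 ≥ 11.2419  ⇒  n ≥ 13.2419
Smallest integer n = 14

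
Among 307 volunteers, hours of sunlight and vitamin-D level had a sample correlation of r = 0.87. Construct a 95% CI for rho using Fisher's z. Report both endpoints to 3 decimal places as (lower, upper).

(0.840, 0.895)

z_r = atanh(0.87) = 1.333080;  SE = 1/√(n−3) = 1/√304 = 0.057354
z-limits: 1.333080 ± 1.960·0.057354 = 1.333080 ± 0.112414 = [1.220666, 1.445494]
ρ-limits: (tanh 1.220666, tanh 1.445494) = (0.840, 0.895)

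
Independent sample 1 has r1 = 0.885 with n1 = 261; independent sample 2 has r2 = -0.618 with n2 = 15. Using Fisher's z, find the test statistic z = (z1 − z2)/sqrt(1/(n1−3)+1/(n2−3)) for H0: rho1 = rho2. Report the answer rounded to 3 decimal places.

7.179

Fisher z-transforms: z1 = atanh(0.885) = 1.398375, z2 = atanh(-0.618) = -0.721763; difference d = 2.120138
Var(d) = 1/258 + 1/12 = 0.0038760 + 0.0833333 = 0.0872093
z = d/√Var(d) = 2.120138 / √0.0872093 = 2.120138 / 0.295312 = 7.179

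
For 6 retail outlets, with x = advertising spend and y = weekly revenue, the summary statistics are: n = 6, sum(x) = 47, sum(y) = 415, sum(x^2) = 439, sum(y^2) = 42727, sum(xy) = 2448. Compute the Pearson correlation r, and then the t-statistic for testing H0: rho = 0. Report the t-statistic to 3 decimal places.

S_xy = nΣxy − ΣxΣy = 6·2448 − 47·415 = 14688 − 19505 = -4817
S_xx = nΣx² − (Σx)² = 6·439 − 47² = 2634 − 2209 = 425
S_yy = nΣy² − (Σy)² = 6·42727 − 415² = 256362 − 172225 = 84137
r = S_xy / √(S_xx·S_yy) = -4817 / √(425·84137) = -4817 / √35758225 = -4817 / 5979.8181 = -0.8055
t = r·√(n−2)/√(1−r²) = -0.8055·√4 / √(1−0.648830) = -1.611000 / 0.592596 = -2.719

-2.719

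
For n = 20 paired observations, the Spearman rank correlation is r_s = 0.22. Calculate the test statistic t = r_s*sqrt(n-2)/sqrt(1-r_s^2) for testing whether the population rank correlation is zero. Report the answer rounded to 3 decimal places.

t = r_s·√(n−2) / √(1−r_s²) with r_s = 0.22, n = 20
  = 0.22·√18 / √(1 − 0.0484)
  = 0.22·4.242641 / 0.975500
  = 0.933381 / 0.975500 = 0.957

0.957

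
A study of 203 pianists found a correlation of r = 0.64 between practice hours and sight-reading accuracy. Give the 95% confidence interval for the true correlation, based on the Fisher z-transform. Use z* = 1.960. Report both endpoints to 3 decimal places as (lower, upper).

z_r = atanh(0.64) = 0.758174;  SE = 1/√(n−3) = 1/√200 = 0.070711
z-limits: 0.758174 ± 1.960·0.070711 = 0.758174 ± 0.138594 = [0.619580, 0.896768]
ρ-limits: (tanh 0.619580, tanh 0.896768) = (0.551, 0.715)

(0.551, 0.715)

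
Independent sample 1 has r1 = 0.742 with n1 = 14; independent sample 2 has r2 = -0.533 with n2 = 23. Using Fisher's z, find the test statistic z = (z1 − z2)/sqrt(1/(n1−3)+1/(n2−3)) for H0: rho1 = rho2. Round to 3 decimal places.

z1 = atanh(0.742) = 0.954915,  z2 = atanh(-0.533) = -0.594326
SE = √(1/(n1−3) + 1/(n2−3)) = √(1/11 + 1/20) = √(0.0909091 + 0.0500000) = √0.1409091 = 0.375379
z = (z1 − z2)/SE = (0.954915 − (-0.594326)) / 0.375379 = 1.549241 / 0.375379 = 4.127

4.127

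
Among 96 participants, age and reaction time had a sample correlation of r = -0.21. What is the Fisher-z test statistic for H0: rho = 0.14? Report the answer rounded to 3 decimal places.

Fisher z: atanh(-0.21) = -0.213171, atanh(0.14) = 0.140926
z = (z_r − z_0)·√(n−3) = (-0.213171 − 0.140926)·√93 = -0.354097 · 9.643651 = -3.415

-3.415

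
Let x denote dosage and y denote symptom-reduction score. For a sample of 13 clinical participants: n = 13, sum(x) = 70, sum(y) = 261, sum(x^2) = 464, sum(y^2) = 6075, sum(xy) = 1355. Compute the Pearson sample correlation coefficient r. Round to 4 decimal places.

-0.1869

S_xy = nΣxy − ΣxΣy = 13·1355 − 70·261 = 17615 − 18270 = -655
S_xx = nΣx² − (Σx)² = 13·464 − 70² = 6032 − 4900 = 1132
S_yy = nΣy² − (Σy)² = 13·6075 − 261² = 78975 − 68121 = 10854
r = S_xy / √(S_xx·S_yy) = -655 / √(1132·10854) = -655 / √12286728 = -655 / 3505.2429 = -0.1869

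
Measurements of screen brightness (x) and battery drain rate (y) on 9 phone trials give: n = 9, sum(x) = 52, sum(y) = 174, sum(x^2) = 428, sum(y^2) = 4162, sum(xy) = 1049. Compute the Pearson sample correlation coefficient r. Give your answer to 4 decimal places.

0.1369

S_xy = nΣxy − ΣxΣy = 9·1049 − 52·174 = 9441 − 9048 = 393
S_xx = nΣx² − (Σx)² = 9·428 − 52² = 3852 − 2704 = 1148
S_yy = nΣy² − (Σy)² = 9·4162 − 174² = 37458 − 30276 = 7182
r = S_xy / √(S_xx·S_yy) = 393 / √(1148·7182) = 393 / √8244936 = 393 / 2871.3997 = 0.1369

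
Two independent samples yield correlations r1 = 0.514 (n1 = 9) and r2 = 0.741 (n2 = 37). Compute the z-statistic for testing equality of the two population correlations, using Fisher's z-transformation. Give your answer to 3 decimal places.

Fisher z-transforms: z1 = atanh(0.514) = 0.568151, z2 = atanh(0.741) = 0.952693; difference d = -0.384542
Var(d) = 1/6 + 1/34 = 0.1666667 + 0.0294118 = 0.1960785
z = d/√Var(d) = -0.384542 / √0.1960785 = -0.384542 / 0.442808 = -0.868

-0.868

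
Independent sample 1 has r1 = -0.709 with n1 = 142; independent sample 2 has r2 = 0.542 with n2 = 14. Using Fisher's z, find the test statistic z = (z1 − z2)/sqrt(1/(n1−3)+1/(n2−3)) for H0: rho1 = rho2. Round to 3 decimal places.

-4.764

z1 = atanh(-0.709) = -0.885170,  z2 = atanh(0.542) = 0.606983
SE = √(1/(n1−3) + 1/(n2−3)) = √(1/139 + 1/11) = √(0.0071942 + 0.0909091) = √0.0981033 = 0.313214
z = (z1 − z2)/SE = (-0.885170 − 0.606983) / 0.313214 = -1.492153 / 0.313214 = -4.764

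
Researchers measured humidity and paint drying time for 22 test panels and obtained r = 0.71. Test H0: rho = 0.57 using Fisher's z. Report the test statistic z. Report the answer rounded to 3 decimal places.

z_r = atanh(0.71) = 0.887184,  z_0 = atanh(0.57) = 0.647523
SE = 1/√(n−3) = 1/√19 = 0.229416
z = (z_r − z_0)/SE = (0.887184 − 0.647523) / 0.229416 = 0.239661 / 0.229416 = 1.045

1.045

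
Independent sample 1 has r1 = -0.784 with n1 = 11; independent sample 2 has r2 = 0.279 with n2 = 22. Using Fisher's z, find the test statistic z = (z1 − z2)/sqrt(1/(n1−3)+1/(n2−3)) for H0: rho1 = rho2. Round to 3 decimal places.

-3.185

z1 = atanh(-0.784) = -1.055667,  z2 = atanh(0.279) = 0.286597
SE = √(1/(n1−3) + 1/(n2−3)) = √(1/8 + 1/19) = √(0.1250000 + 0.0526316) = √0.1776316 = 0.421464
z = (z1 − z2)/SE = (-1.055667 − 0.286597) / 0.421464 = -1.342264 / 0.421464 = -3.185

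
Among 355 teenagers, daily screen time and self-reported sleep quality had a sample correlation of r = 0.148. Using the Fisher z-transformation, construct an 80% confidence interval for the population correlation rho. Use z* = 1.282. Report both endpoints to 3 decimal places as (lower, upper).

z_r = atanh(0.148) = 0.149095;  SE = 1/√(n−3) = 1/√352 = 0.053300
z-limits: 0.149095 ± 1.282·0.053300 = 0.149095 ± 0.068331 = [0.080764, 0.217426]
ρ-limits: (tanh 0.080764, tanh 0.217426) = (0.081, 0.214)

(0.081, 0.214)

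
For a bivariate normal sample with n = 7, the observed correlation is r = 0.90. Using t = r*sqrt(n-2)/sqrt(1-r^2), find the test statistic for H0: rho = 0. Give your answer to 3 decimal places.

4.617

1 − r² = 1 − 0.8100 = 0.1900;  √(1−r²) = 0.435890
√(n−2) = √5 = 2.236068
t = r·√(n−2)/√(1−r²) = 0.90 · 2.236068 / 0.435890 = 4.617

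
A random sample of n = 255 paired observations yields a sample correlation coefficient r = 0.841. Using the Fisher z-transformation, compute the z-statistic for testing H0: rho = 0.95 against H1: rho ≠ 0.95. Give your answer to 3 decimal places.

Fisher z: atanh(0.841) = 1.224580, atanh(0.95) = 1.831781
z = (z_r − z_0)·√(n−3) = (1.224580 − 1.831781)·√252 = -0.607201 · 15.874508 = -9.639

-9.639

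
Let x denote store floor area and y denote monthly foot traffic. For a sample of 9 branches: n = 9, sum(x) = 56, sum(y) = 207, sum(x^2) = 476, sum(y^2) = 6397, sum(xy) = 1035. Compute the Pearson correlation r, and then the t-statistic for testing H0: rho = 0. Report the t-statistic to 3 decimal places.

Numerator: nΣxy − (Σx)(Σy) = 9·1035 − (56)(207) = -2277
Denominator: √[(nΣx²−(Σx)²)(nΣy²−(Σy)²)]
  nΣx²−(Σx)² = 9·476 − 3136 = 1148;  nΣy²−(Σy)² = 9·6397 − 42849 = 14724
  √(1148·14724) = √16903152 = 4111.3443
r = -2277 / 4111.3443 = -0.5538
t = r·√(n−2)/√(1−r²) = -0.5538·√7 / √(1−0.306694) = -1.465217 / 0.832650 = -1.760

-1.760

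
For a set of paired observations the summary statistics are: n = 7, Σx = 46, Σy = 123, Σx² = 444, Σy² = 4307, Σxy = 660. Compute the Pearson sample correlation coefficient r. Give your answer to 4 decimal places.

-0.2689

Numerator: nΣxy − (Σx)(Σy) = 7·660 − (46)(123) = -1038
Denominator: √[(nΣx²−(Σx)²)(nΣy²−(Σy)²)]
  nΣx²−(Σx)² = 7·444 − 2116 = 992;  nΣy²−(Σy)² = 7·4307 − 15129 = 15020
  √(992·15020) = √14899840 = 3860.0311
r = -1038 / 3860.0311 = -0.2689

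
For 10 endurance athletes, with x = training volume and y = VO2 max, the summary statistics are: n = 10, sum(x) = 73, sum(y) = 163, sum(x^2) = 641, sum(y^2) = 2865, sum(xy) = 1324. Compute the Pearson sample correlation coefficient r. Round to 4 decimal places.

0.8941

S_xy = nΣxy − ΣxΣy = 10·1324 − 73·163 = 13240 − 11899 = 1341
S_xx = nΣx² − (Σx)² = 10·641 − 73² = 6410 − 5329 = 1081
S_yy = nΣy² − (Σy)² = 10·2865 − 163² = 28650 − 26569 = 2081
r = S_xy / √(S_xx·S_yy) = 1341 / √(1081·2081) = 1341 / √2249561 = 1341 / 1499.8537 = 0.8941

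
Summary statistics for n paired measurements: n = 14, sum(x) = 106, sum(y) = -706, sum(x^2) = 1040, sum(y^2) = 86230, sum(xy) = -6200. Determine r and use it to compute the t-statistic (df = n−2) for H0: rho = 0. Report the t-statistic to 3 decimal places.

-0.881

S_xy = nΣxy − ΣxΣy = 14·(-6200) − 106·(-706) = -86800 − (-74836) = -11964
S_xx = nΣx² − (Σx)² = 14·1040 − 106² = 14560 − 11236 = 3324
S_yy = nΣy² − (Σy)² = 14·86230 − (-706)² = 1207220 − 498436 = 708784
r = S_xy / √(S_xx·S_yy) = -11964 / √(3324·708784) = -11964 / √2355998016 = -11964 / 48538.6240 = -0.2465
t = r·√(n−2)/√(1−r²) = -0.2465·√12 / √(1−0.060762) = -0.853901 / 0.969143 = -0.881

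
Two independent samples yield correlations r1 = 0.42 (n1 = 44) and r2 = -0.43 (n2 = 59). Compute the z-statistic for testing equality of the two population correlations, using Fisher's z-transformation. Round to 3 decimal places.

4.416

Fisher z-transforms: z1 = atanh(0.42) = 0.447692, z2 = atanh(-0.43) = -0.459897; difference d = 0.907589
Var(d) = 1/41 + 1/56 = 0.0243902 + 0.0178571 = 0.0422473
z = d/√Var(d) = 0.907589 / √0.0422473 = 0.907589 / 0.205541 = 4.416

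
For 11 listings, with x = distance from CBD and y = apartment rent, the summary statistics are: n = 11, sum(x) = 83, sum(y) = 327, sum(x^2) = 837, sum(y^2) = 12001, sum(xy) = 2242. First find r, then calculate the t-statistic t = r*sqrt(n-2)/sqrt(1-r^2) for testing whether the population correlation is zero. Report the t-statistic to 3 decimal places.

S_xy = nΣxy − ΣxΣy = 11·2242 − 83·327 = 24662 − 27141 = -2479
S_xx = nΣx² − (Σx)² = 11·837 − 83² = 9207 − 6889 = 2318
S_yy = nΣy² − (Σy)² = 11·12001 − 327² = 132011 − 106929 = 25082
r = S_xy / √(S_xx·S_yy) = -2479 / √(2318·25082) = -2479 / √58140076 = -2479 / 7624.9640 = -0.3251
t = r·√(n−2)/√(1−r²) = -0.3251·√9 / √(1−0.105690) = -0.975300 / 0.945680 = -1.031

-1.031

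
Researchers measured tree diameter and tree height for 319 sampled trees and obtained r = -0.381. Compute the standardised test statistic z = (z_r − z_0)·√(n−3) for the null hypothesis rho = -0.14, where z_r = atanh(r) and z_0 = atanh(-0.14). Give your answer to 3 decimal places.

Fisher z: atanh(-0.381) = -0.401229, atanh(-0.14) = -0.140926
z = (z_r − z_0)·√(n−3) = (-0.401229 − (-0.140926))·√316 = -0.260303 · 17.776389 = -4.627

-4.627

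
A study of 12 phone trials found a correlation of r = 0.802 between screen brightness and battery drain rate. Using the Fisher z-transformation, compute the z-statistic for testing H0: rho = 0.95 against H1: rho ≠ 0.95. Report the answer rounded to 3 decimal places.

Fisher z: atanh(0.802) = 1.104193, atanh(0.95) = 1.831781
z = (z_r − z_0)·√(n−3) = (1.104193 − 1.831781)·√9 = -0.727588 · 3.000000 = -2.183

-2.183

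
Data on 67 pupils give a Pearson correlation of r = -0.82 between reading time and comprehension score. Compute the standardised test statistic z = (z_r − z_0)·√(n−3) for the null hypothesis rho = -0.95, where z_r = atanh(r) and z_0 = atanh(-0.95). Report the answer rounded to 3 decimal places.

Fisher z: atanh(-0.82) = -1.156817, atanh(-0.95) = -1.831781
z = (z_r − z_0)·√(n−3) = (-1.156817 − (-1.831781))·√64 = 0.674964 · 8.000000 = 5.400

5.400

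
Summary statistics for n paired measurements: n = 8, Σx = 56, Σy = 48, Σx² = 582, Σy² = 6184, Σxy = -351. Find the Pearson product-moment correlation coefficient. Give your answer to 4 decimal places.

S_xy = nΣxy − ΣxΣy = 8·(-351) − 56·48 = -2808 − 2688 = -5496
S_xx = nΣx² − (Σx)² = 8·582 − 56² = 4656 − 3136 = 1520
S_yy = nΣy² − (Σy)² = 8·6184 − 48² = 49472 − 2304 = 47168
r = S_xy / √(S_xx·S_yy) = -5496 / √(1520·47168) = -5496 / √71695360 = -5496 / 8467.3113 = -0.6491

-0.6491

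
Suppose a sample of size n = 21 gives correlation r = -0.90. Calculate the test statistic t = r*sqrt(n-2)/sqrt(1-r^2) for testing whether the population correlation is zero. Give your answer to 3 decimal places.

-9.000

t = r·√(n−2) / √(1−r²) with r = -0.90, n = 21
  = -0.90·√19 / √(1 − 0.8100)
  = -0.90·4.358899 / 0.435890
  = -3.923009 / 0.435890 = -9.000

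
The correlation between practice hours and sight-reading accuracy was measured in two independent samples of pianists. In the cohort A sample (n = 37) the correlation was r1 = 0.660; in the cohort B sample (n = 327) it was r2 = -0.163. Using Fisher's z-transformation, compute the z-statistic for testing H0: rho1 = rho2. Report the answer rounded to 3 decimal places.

Fisher z-transforms: z1 = atanh(0.660) = 0.792814, z2 = atanh(-0.163) = -0.164467; difference d = 0.957281
Var(d) = 1/34 + 1/324 = 0.0294118 + 0.0030864 = 0.0324982
z = d/√Var(d) = 0.957281 / √0.0324982 = 0.957281 / 0.180273 = 5.310

5.310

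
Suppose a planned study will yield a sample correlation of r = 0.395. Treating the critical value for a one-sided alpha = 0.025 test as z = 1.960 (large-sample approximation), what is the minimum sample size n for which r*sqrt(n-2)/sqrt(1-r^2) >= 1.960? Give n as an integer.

23

r√(n−2)/√(1−r²) ≥ 1.960  ⇔  n−2 ≥ (1.960)²·(1−r²)/r²
(1−r²)/r² = (1−0.156025)/0.156025 = 5.4092
n ≥ 2 + 3.8416·5.4092 = 2 + 20.7800 = 22.7800
⌈22.7800⌉ = 23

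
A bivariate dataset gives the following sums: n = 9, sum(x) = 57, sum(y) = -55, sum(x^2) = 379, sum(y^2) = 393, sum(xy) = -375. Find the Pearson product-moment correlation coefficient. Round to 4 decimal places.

-0.8333

Numerator: nΣxy − (Σx)(Σy) = 9·(-375) − (57)(-55) = -240
Denominator: √[(nΣx²−(Σx)²)(nΣy²−(Σy)²)]
  nΣx²−(Σx)² = 9·379 − 3249 = 162;  nΣy²−(Σy)² = 9·393 − 3025 = 512
  √(162·512) = √82944 = 288.0000
r = -240 / 288.0000 = -0.8333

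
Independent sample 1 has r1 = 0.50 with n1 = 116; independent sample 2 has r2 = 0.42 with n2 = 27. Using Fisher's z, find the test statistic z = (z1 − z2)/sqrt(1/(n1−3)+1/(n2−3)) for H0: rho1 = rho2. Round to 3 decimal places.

Fisher z-transforms: z1 = atanh(0.50) = 0.549306, z2 = atanh(0.42) = 0.447692; difference d = 0.101614
Var(d) = 1/113 + 1/24 = 0.0088496 + 0.0416667 = 0.0505163
z = d/√Var(d) = 0.101614 / √0.0505163 = 0.101614 / 0.224758 = 0.452

0.452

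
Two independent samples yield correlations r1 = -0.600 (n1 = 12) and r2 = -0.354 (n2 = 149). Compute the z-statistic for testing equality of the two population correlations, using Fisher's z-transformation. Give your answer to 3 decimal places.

-0.941

z1 = atanh(-0.600) = -0.693147,  z2 = atanh(-0.354) = -0.370009
SE = √(1/(n1−3) + 1/(n2−3)) = √(1/9 + 1/146) = √(0.1111111 + 0.0068493) = √0.1179604 = 0.343454
z = (z1 − z2)/SE = (-0.693147 − (-0.370009)) / 0.343454 = -0.323138 / 0.343454 = -0.941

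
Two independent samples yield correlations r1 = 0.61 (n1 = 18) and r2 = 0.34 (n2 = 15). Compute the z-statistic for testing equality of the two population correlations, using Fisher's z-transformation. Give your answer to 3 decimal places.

Fisher z-transforms: z1 = atanh(0.61) = 0.708921, z2 = atanh(0.34) = 0.354093; difference d = 0.354828
Var(d) = 1/15 + 1/12 = 0.0666667 + 0.0833333 = 0.1500000
z = d/√Var(d) = 0.354828 / √0.1500000 = 0.354828 / 0.387298 = 0.916

0.916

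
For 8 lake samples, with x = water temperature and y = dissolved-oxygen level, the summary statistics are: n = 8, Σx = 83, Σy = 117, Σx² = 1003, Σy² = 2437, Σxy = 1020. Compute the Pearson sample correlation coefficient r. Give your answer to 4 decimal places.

S_xy = nΣxy − ΣxΣy = 8·1020 − 83·117 = 8160 − 9711 = -1551
S_xx = nΣx² − (Σx)² = 8·1003 − 83² = 8024 − 6889 = 1135
S_yy = nΣy² − (Σy)² = 8·2437 − 117² = 19496 − 13689 = 5807
r = S_xy / √(S_xx·S_yy) = -1551 / √(1135·5807) = -1551 / √6590945 = -1551 / 2567.2836 = -0.6041

-0.6041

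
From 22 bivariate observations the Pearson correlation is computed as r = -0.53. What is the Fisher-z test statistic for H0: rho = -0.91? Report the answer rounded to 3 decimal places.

Fisher z: atanh(-0.53) = -0.590145, atanh(-0.91) = -1.527524
z = (z_r − z_0)·√(n−3) = (-0.590145 − (-1.527524))·√19 = 0.937379 · 4.358899 = 4.086

4.086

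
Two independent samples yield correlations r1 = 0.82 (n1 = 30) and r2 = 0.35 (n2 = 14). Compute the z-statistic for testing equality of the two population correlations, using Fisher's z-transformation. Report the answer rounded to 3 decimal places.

Fisher z-transforms: z1 = atanh(0.82) = 1.156817, z2 = atanh(0.35) = 0.365444; difference d = 0.791373
Var(d) = 1/27 + 1/11 = 0.0370370 + 0.0909091 = 0.1279461
z = d/√Var(d) = 0.791373 / √0.1279461 = 0.791373 / 0.357696 = 2.212

2.212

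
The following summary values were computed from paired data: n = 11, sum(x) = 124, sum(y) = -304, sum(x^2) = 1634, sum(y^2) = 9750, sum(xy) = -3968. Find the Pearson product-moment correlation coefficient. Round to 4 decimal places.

S_xy = nΣxy − ΣxΣy = 11·(-3968) − 124·(-304) = -43648 − (-37696) = -5952
S_xx = nΣx² − (Σx)² = 11·1634 − 124² = 17974 − 15376 = 2598
S_yy = nΣy² − (Σy)² = 11·9750 − (-304)² = 107250 − 92416 = 14834
r = S_xy / √(S_xx·S_yy) = -5952 / √(2598·14834) = -5952 / √38538732 = -5952 / 6207.9572 = -0.9588

-0.9588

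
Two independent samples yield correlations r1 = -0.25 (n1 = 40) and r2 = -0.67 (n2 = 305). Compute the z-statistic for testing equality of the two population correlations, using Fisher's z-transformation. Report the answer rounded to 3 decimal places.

z1 = atanh(-0.25) = -0.255413,  z2 = atanh(-0.67) = -0.810743
SE = √(1/(n1−3) + 1/(n2−3)) = √(1/37 + 1/302) = √(0.0270270 + 0.0033113) = √0.0303383 = 0.174179
z = (z1 − z2)/SE = (-0.255413 − (-0.810743)) / 0.174179 = 0.555330 / 0.174179 = 3.188

3.188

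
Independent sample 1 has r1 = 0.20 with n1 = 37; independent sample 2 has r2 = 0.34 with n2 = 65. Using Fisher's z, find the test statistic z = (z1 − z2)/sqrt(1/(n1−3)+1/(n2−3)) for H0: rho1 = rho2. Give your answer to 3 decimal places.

z1 = atanh(0.20) = 0.202733,  z2 = atanh(0.34) = 0.354093
SE = √(1/(n1−3) + 1/(n2−3)) = √(1/34 + 1/62) = √(0.0294118 + 0.0161290) = √0.0455408 = 0.213403
z = (z1 − z2)/SE = (0.202733 − 0.354093) / 0.213403 = -0.151360 / 0.213403 = -0.709

-0.709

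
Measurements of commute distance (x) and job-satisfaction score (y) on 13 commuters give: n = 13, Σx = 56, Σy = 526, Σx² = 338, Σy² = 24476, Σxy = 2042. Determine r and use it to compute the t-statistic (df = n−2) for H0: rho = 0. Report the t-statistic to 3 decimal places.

-1.459

S_xy = nΣxy − ΣxΣy = 13·2042 − 56·526 = 26546 − 29456 = -2910
S_xx = nΣx² − (Σx)² = 13·338 − 56² = 4394 − 3136 = 1258
S_yy = nΣy² − (Σy)² = 13·24476 − 526² = 318188 − 276676 = 41512
r = S_xy / √(S_xx·S_yy) = -2910 / √(1258·41512) = -2910 / √52222096 = -2910 / 7226.4857 = -0.4027
t = r·√(n−2)/√(1−r²) = -0.4027·√11 / √(1−0.162167) = -1.335605 / 0.915332 = -1.459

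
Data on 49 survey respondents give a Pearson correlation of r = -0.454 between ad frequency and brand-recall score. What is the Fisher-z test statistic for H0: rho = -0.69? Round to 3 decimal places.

2.430

z_r = atanh(-0.454) = -0.489727,  z_0 = atanh(-0.69) = -0.847956
SE = 1/√(n−3) = 1/√46 = 0.147442
z = (z_r − z_0)/SE = (-0.489727 − (-0.847956)) / 0.147442 = 0.358229 / 0.147442 = 2.430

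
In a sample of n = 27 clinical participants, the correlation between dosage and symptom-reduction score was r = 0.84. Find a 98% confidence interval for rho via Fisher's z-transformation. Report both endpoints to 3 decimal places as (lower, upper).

(0.633, 0.935)

z_r = atanh(0.84) = 1.221174;  SE = 1/√(n−3) = 1/√24 = 0.204124
z-limits: 1.221174 ± 2.326·0.204124 = 1.221174 ± 0.474792 = [0.746382, 1.695966]
ρ-limits: (tanh 0.746382, tanh 1.695966) = (0.633, 0.935)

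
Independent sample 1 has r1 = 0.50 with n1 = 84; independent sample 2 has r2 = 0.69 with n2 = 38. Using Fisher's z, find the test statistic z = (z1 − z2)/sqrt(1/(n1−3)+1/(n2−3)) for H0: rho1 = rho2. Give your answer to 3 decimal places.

-1.476

z1 = atanh(0.50) = 0.549306,  z2 = atanh(0.69) = 0.847956
SE = √(1/(n1−3) + 1/(n2−3)) = √(1/81 + 1/35) = √(0.0123457 + 0.0285714) = √0.0409171 = 0.202280
z = (z1 − z2)/SE = (0.549306 − 0.847956) / 0.202280 = -0.298650 / 0.202280 = -1.476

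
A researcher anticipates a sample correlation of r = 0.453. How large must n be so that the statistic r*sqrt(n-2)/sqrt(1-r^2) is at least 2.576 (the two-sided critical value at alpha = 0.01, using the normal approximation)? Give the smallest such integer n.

r√(n−2)/√(1−r²) ≥ 2.576  ⇔  n−2 ≥ (2.576)²·(1−r²)/r²
(1−r²)/r² = (1−0.205209)/0.205209 = 3.8731
n ≥ 2 + 6.635776·3.8731 = 2 + 25.7010 = 27.7010
⌈27.7010⌉ = 28

28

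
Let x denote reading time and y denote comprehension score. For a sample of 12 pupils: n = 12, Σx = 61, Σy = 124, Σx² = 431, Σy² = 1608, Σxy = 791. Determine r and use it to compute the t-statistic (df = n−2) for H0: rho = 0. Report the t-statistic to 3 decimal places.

Numerator: nΣxy − (Σx)(Σy) = 12·791 − (61)(124) = 1928
Denominator: √[(nΣx²−(Σx)²)(nΣy²−(Σy)²)]
  nΣx²−(Σx)² = 12·431 − 3721 = 1451;  nΣy²−(Σy)² = 12·1608 − 15376 = 3920
  √(1451·3920) = √5687920 = 2384.9361
r = 1928 / 2384.9361 = 0.8084
t = r·√(n−2)/√(1−r²) = 0.8084·√10 / √(1−0.653511) = 2.556385 / 0.588633 = 4.343

4.343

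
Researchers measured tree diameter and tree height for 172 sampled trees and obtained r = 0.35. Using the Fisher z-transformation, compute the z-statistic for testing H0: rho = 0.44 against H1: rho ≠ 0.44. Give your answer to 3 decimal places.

-1.388

Fisher z: atanh(0.35) = 0.365444, atanh(0.44) = 0.472231
z = (z_r − z_0)·√(n−3) = (0.365444 − 0.472231)·√169 = -0.106787 · 13.000000 = -1.388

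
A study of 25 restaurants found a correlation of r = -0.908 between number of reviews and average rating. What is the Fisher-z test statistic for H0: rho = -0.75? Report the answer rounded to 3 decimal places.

Fisher z: atanh(-0.908) = -1.516011, atanh(-0.75) = -0.972955
z = (z_r − z_0)·√(n−3) = (-1.516011 − (-0.972955))·√22 = -0.543056 · 4.690416 = -2.547

-2.547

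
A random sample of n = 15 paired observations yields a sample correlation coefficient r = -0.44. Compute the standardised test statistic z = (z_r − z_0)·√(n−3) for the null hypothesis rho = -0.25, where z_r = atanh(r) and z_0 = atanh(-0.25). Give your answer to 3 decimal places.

Fisher z: atanh(-0.44) = -0.472231, atanh(-0.25) = -0.255413
z = (z_r − z_0)·√(n−3) = (-0.472231 − (-0.255413))·√12 = -0.216818 · 3.464102 = -0.751

-0.751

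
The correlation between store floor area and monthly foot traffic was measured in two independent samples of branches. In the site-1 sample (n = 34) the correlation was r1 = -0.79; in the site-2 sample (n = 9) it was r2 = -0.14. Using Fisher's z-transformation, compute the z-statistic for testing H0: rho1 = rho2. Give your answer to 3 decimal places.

-2.086

Fisher z-transforms: z1 = atanh(-0.79) = -1.071432, z2 = atanh(-0.14) = -0.140926; difference d = -0.930506
Var(d) = 1/31 + 1/6 = 0.0322581 + 0.1666667 = 0.1989248
z = d/√Var(d) = -0.930506 / √0.1989248 = -0.930506 / 0.446010 = -2.086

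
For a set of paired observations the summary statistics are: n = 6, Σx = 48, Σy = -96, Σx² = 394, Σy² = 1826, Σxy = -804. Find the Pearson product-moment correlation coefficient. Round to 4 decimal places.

-0.6685

S_xy = nΣxy − ΣxΣy = 6·(-804) − 48·(-96) = -4824 − (-4608) = -216
S_xx = nΣx² − (Σx)² = 6·394 − 48² = 2364 − 2304 = 60
S_yy = nΣy² − (Σy)² = 6·1826 − (-96)² = 10956 − 9216 = 1740
r = S_xy / √(S_xx·S_yy) = -216 / √(60·1740) = -216 / √104400 = -216 / 323.1099 = -0.6685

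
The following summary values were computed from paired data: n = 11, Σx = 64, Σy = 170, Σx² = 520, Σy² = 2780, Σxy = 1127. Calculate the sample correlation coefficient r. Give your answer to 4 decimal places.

S_xy = nΣxy − ΣxΣy = 11·1127 − 64·170 = 12397 − 10880 = 1517
S_xx = nΣx² − (Σx)² = 11·520 − 64² = 5720 − 4096 = 1624
S_yy = nΣy² − (Σy)² = 11·2780 − 170² = 30580 − 28900 = 1680
r = S_xy / √(S_xx·S_yy) = 1517 / √(1624·1680) = 1517 / √2728320 = 1517 / 1651.7627 = 0.9184

0.9184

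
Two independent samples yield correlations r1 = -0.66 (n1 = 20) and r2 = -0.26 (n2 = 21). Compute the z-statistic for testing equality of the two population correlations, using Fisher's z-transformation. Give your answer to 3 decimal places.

z1 = atanh(-0.66) = -0.792814,  z2 = atanh(-0.26) = -0.266108
SE = √(1/(n1−3) + 1/(n2−3)) = √(1/17 + 1/18) = √(0.0588235 + 0.0555556) = √0.1143791 = 0.338200
z = (z1 − z2)/SE = (-0.792814 − (-0.266108)) / 0.338200 = -0.526706 / 0.338200 = -1.557

-1.557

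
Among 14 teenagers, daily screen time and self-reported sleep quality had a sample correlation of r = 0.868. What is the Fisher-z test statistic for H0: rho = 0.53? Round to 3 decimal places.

2.437

z_r = atanh(0.868) = 1.324911,  z_0 = atanh(0.53) = 0.590145
SE = 1/√(n−3) = 1/√11 = 0.301511
z = (z_r − z_0)/SE = (1.324911 − 0.590145) / 0.301511 = 0.734766 / 0.301511 = 2.437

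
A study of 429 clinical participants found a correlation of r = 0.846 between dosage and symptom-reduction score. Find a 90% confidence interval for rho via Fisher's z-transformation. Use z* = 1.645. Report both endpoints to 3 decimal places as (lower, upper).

(0.822, 0.867)

z_r = atanh(0.846) = 1.241912;  SE = 1/√(n−3) = 1/√426 = 0.048450
z-limits: 1.241912 ± 1.645·0.048450 = 1.241912 ± 0.079700 = [1.162212, 1.321612]
ρ-limits: (tanh 1.162212, tanh 1.321612) = (0.822, 0.867)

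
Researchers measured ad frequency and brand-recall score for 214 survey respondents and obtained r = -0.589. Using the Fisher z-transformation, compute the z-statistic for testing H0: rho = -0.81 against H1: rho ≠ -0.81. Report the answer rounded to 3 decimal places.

6.550

Fisher z: atanh(-0.589) = -0.676133, atanh(-0.81) = -1.127029
z = (z_r − z_0)·√(n−3) = (-0.676133 − (-1.127029))·√211 = 0.450896 · 14.525839 = 6.550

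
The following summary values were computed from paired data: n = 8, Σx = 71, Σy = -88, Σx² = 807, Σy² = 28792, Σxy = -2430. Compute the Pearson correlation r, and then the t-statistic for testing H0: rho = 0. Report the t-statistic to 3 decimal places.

S_xy = nΣxy − ΣxΣy = 8·(-2430) − 71·(-88) = -19440 − (-6248) = -13192
S_xx = nΣx² − (Σx)² = 8·807 − 71² = 6456 − 5041 = 1415
S_yy = nΣy² − (Σy)² = 8·28792 − (-88)² = 230336 − 7744 = 222592
r = S_xy / √(S_xx·S_yy) = -13192 / √(1415·222592) = -13192 / √314967680 = -13192 / 17747.3288 = -0.7433
t = r·√(n−2)/√(1−r²) = -0.7433·√6 / √(1−0.552495) = -1.820706 / 0.668958 = -2.722

-2.722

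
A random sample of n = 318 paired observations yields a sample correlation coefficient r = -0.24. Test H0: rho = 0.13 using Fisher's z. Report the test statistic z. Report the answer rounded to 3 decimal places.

z_r = atanh(-0.24) = -0.244774,  z_0 = atanh(0.13) = 0.130740
SE = 1/√(n−3) = 1/√315 = 0.056344
z = (z_r − z_0)/SE = (-0.244774 − 0.130740) / 0.056344 = -0.375514 / 0.056344 = -6.665

-6.665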